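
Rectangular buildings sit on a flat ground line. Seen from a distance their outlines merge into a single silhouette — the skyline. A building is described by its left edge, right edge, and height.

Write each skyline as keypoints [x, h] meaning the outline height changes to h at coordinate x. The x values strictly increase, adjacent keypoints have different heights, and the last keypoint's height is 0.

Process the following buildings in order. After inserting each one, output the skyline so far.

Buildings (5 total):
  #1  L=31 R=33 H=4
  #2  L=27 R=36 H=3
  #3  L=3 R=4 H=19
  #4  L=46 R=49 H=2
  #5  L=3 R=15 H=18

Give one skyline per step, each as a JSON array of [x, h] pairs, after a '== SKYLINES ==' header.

== SKYLINES ==
[[31,4],[33,0]]
[[27,3],[31,4],[33,3],[36,0]]
[[3,19],[4,0],[27,3],[31,4],[33,3],[36,0]]
[[3,19],[4,0],[27,3],[31,4],[33,3],[36,0],[46,2],[49,0]]
[[3,19],[4,18],[15,0],[27,3],[31,4],[33,3],[36,0],[46,2],[49,0]]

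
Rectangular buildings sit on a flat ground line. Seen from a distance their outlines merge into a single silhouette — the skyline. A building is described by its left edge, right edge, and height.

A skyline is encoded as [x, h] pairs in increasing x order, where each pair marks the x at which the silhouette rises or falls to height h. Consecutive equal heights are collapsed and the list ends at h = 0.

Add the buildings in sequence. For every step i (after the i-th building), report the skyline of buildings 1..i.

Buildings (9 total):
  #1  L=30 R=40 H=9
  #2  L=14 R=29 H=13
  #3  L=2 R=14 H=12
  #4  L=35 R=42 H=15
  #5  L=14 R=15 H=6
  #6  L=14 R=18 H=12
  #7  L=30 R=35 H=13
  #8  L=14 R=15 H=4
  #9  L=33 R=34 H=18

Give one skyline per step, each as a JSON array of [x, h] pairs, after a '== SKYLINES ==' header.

== SKYLINES ==
[[30,9],[40,0]]
[[14,13],[29,0],[30,9],[40,0]]
[[2,12],[14,13],[29,0],[30,9],[40,0]]
[[2,12],[14,13],[29,0],[30,9],[35,15],[42,0]]
[[2,12],[14,13],[29,0],[30,9],[35,15],[42,0]]
[[2,12],[14,13],[29,0],[30,9],[35,15],[42,0]]
[[2,12],[14,13],[29,0],[30,13],[35,15],[42,0]]
[[2,12],[14,13],[29,0],[30,13],[35,15],[42,0]]
[[2,12],[14,13],[29,0],[30,13],[33,18],[34,13],[35,15],[42,0]]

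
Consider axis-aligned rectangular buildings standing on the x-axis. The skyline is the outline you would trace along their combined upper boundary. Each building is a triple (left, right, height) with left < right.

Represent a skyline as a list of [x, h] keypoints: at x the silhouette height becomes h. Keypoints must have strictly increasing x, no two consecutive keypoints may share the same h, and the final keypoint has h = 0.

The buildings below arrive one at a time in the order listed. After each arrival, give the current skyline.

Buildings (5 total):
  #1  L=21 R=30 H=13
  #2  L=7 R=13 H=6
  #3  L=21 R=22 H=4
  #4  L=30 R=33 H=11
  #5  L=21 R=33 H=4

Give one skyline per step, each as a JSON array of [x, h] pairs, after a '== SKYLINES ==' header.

== SKYLINES ==
[[21,13],[30,0]]
[[7,6],[13,0],[21,13],[30,0]]
[[7,6],[13,0],[21,13],[30,0]]
[[7,6],[13,0],[21,13],[30,11],[33,0]]
[[7,6],[13,0],[21,13],[30,11],[33,0]]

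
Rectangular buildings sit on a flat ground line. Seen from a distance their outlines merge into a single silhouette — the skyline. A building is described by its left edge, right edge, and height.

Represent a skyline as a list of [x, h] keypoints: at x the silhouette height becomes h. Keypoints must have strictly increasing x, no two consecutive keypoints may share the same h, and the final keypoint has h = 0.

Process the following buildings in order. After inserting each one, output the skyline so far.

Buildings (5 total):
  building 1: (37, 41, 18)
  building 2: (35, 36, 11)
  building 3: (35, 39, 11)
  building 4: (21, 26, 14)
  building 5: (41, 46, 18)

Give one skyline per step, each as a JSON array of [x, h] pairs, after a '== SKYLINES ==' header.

== SKYLINES ==
[[37,18],[41,0]]
[[35,11],[36,0],[37,18],[41,0]]
[[35,11],[37,18],[41,0]]
[[21,14],[26,0],[35,11],[37,18],[41,0]]
[[21,14],[26,0],[35,11],[37,18],[46,0]]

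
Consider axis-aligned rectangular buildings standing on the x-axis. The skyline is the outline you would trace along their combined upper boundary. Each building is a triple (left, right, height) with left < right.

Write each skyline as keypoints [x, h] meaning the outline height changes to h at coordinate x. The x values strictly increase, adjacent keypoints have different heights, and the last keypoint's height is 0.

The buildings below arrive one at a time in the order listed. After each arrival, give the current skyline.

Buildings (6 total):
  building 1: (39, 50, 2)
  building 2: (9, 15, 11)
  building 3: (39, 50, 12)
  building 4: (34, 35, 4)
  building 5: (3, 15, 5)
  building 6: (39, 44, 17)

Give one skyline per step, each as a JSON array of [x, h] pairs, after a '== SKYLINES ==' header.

== SKYLINES ==
[[39,2],[50,0]]
[[9,11],[15,0],[39,2],[50,0]]
[[9,11],[15,0],[39,12],[50,0]]
[[9,11],[15,0],[34,4],[35,0],[39,12],[50,0]]
[[3,5],[9,11],[15,0],[34,4],[35,0],[39,12],[50,0]]
[[3,5],[9,11],[15,0],[34,4],[35,0],[39,17],[44,12],[50,0]]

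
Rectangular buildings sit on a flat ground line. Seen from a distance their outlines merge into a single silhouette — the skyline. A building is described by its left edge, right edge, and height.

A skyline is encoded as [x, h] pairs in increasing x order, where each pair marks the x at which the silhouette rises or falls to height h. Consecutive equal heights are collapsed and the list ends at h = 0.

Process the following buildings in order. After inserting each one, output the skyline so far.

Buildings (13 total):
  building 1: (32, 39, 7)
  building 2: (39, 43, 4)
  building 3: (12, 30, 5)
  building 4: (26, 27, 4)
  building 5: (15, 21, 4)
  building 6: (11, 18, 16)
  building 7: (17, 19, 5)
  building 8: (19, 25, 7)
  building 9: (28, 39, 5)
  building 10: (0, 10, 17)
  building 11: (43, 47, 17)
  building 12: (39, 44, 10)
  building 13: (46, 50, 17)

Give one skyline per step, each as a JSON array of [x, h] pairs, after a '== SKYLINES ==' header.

== SKYLINES ==
[[32,7],[39,0]]
[[32,7],[39,4],[43,0]]
[[12,5],[30,0],[32,7],[39,4],[43,0]]
[[12,5],[30,0],[32,7],[39,4],[43,0]]
[[12,5],[30,0],[32,7],[39,4],[43,0]]
[[11,16],[18,5],[30,0],[32,7],[39,4],[43,0]]
[[11,16],[18,5],[30,0],[32,7],[39,4],[43,0]]
[[11,16],[18,5],[19,7],[25,5],[30,0],[32,7],[39,4],[43,0]]
[[11,16],[18,5],[19,7],[25,5],[32,7],[39,4],[43,0]]
[[0,17],[10,0],[11,16],[18,5],[19,7],[25,5],[32,7],[39,4],[43,0]]
[[0,17],[10,0],[11,16],[18,5],[19,7],[25,5],[32,7],[39,4],[43,17],[47,0]]
[[0,17],[10,0],[11,16],[18,5],[19,7],[25,5],[32,7],[39,10],[43,17],[47,0]]
[[0,17],[10,0],[11,16],[18,5],[19,7],[25,5],[32,7],[39,10],[43,17],[50,0]]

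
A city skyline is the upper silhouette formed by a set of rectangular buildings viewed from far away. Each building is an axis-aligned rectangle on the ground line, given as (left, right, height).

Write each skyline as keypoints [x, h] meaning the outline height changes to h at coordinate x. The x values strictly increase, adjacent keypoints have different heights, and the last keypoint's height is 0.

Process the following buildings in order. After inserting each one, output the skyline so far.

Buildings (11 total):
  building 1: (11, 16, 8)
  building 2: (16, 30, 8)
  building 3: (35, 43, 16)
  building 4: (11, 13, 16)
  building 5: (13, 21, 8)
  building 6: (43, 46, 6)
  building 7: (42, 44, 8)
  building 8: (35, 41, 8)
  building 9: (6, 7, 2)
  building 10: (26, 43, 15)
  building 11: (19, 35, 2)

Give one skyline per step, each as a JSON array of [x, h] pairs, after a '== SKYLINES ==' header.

== SKYLINES ==
[[11,8],[16,0]]
[[11,8],[30,0]]
[[11,8],[30,0],[35,16],[43,0]]
[[11,16],[13,8],[30,0],[35,16],[43,0]]
[[11,16],[13,8],[30,0],[35,16],[43,0]]
[[11,16],[13,8],[30,0],[35,16],[43,6],[46,0]]
[[11,16],[13,8],[30,0],[35,16],[43,8],[44,6],[46,0]]
[[11,16],[13,8],[30,0],[35,16],[43,8],[44,6],[46,0]]
[[6,2],[7,0],[11,16],[13,8],[30,0],[35,16],[43,8],[44,6],[46,0]]
[[6,2],[7,0],[11,16],[13,8],[26,15],[35,16],[43,8],[44,6],[46,0]]
[[6,2],[7,0],[11,16],[13,8],[26,15],[35,16],[43,8],[44,6],[46,0]]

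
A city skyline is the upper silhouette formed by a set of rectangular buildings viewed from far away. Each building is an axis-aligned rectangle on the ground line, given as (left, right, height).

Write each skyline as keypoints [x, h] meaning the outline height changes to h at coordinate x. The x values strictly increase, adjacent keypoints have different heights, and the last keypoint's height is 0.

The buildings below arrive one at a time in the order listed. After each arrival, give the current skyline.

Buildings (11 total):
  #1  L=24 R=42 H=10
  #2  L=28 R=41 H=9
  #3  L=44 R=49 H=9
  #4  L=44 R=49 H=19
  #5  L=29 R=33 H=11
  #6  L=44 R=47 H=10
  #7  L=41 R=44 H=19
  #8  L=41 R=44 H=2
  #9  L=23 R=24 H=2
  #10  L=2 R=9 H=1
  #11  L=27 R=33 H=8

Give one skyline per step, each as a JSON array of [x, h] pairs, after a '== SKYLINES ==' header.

== SKYLINES ==
[[24,10],[42,0]]
[[24,10],[42,0]]
[[24,10],[42,0],[44,9],[49,0]]
[[24,10],[42,0],[44,19],[49,0]]
[[24,10],[29,11],[33,10],[42,0],[44,19],[49,0]]
[[24,10],[29,11],[33,10],[42,0],[44,19],[49,0]]
[[24,10],[29,11],[33,10],[41,19],[49,0]]
[[24,10],[29,11],[33,10],[41,19],[49,0]]
[[23,2],[24,10],[29,11],[33,10],[41,19],[49,0]]
[[2,1],[9,0],[23,2],[24,10],[29,11],[33,10],[41,19],[49,0]]
[[2,1],[9,0],[23,2],[24,10],[29,11],[33,10],[41,19],[49,0]]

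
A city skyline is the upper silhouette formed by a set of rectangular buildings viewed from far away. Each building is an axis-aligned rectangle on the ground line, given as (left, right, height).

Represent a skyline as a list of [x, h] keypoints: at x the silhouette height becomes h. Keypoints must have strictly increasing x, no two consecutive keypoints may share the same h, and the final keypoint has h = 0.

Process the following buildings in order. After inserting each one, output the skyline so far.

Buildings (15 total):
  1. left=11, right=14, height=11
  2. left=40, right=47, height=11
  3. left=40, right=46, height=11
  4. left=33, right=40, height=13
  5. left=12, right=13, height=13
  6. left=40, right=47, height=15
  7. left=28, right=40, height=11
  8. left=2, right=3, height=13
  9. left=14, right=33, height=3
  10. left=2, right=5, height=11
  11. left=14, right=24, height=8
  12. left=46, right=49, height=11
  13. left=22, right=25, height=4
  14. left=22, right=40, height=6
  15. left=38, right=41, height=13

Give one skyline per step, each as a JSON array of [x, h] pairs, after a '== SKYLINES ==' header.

== SKYLINES ==
[[11,11],[14,0]]
[[11,11],[14,0],[40,11],[47,0]]
[[11,11],[14,0],[40,11],[47,0]]
[[11,11],[14,0],[33,13],[40,11],[47,0]]
[[11,11],[12,13],[13,11],[14,0],[33,13],[40,11],[47,0]]
[[11,11],[12,13],[13,11],[14,0],[33,13],[40,15],[47,0]]
[[11,11],[12,13],[13,11],[14,0],[28,11],[33,13],[40,15],[47,0]]
[[2,13],[3,0],[11,11],[12,13],[13,11],[14,0],[28,11],[33,13],[40,15],[47,0]]
[[2,13],[3,0],[11,11],[12,13],[13,11],[14,3],[28,11],[33,13],[40,15],[47,0]]
[[2,13],[3,11],[5,0],[11,11],[12,13],[13,11],[14,3],[28,11],[33,13],[40,15],[47,0]]
[[2,13],[3,11],[5,0],[11,11],[12,13],[13,11],[14,8],[24,3],[28,11],[33,13],[40,15],[47,0]]
[[2,13],[3,11],[5,0],[11,11],[12,13],[13,11],[14,8],[24,3],[28,11],[33,13],[40,15],[47,11],[49,0]]
[[2,13],[3,11],[5,0],[11,11],[12,13],[13,11],[14,8],[24,4],[25,3],[28,11],[33,13],[40,15],[47,11],[49,0]]
[[2,13],[3,11],[5,0],[11,11],[12,13],[13,11],[14,8],[24,6],[28,11],[33,13],[40,15],[47,11],[49,0]]
[[2,13],[3,11],[5,0],[11,11],[12,13],[13,11],[14,8],[24,6],[28,11],[33,13],[40,15],[47,11],[49,0]]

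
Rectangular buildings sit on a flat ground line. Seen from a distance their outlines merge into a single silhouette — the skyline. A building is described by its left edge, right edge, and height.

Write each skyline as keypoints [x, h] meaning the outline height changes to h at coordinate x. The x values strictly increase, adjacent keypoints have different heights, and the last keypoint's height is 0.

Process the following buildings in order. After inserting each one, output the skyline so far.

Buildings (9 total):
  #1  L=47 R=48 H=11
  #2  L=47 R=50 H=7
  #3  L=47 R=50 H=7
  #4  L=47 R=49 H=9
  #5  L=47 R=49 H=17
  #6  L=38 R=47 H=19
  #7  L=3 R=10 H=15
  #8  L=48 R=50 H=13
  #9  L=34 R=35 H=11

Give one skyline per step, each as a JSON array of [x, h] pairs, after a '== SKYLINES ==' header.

== SKYLINES ==
[[47,11],[48,0]]
[[47,11],[48,7],[50,0]]
[[47,11],[48,7],[50,0]]
[[47,11],[48,9],[49,7],[50,0]]
[[47,17],[49,7],[50,0]]
[[38,19],[47,17],[49,7],[50,0]]
[[3,15],[10,0],[38,19],[47,17],[49,7],[50,0]]
[[3,15],[10,0],[38,19],[47,17],[49,13],[50,0]]
[[3,15],[10,0],[34,11],[35,0],[38,19],[47,17],[49,13],[50,0]]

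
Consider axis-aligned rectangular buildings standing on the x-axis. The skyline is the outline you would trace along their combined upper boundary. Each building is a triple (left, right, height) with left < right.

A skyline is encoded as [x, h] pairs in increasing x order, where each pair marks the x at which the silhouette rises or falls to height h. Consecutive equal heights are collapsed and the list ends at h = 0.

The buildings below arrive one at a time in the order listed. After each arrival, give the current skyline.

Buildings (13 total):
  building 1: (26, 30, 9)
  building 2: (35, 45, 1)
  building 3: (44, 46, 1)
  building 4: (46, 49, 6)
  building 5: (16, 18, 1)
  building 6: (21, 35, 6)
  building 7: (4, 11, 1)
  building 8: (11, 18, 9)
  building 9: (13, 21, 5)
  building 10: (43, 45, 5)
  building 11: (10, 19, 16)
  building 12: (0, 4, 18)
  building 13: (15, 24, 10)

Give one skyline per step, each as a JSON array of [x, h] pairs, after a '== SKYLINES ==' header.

== SKYLINES ==
[[26,9],[30,0]]
[[26,9],[30,0],[35,1],[45,0]]
[[26,9],[30,0],[35,1],[46,0]]
[[26,9],[30,0],[35,1],[46,6],[49,0]]
[[16,1],[18,0],[26,9],[30,0],[35,1],[46,6],[49,0]]
[[16,1],[18,0],[21,6],[26,9],[30,6],[35,1],[46,6],[49,0]]
[[4,1],[11,0],[16,1],[18,0],[21,6],[26,9],[30,6],[35,1],[46,6],[49,0]]
[[4,1],[11,9],[18,0],[21,6],[26,9],[30,6],[35,1],[46,6],[49,0]]
[[4,1],[11,9],[18,5],[21,6],[26,9],[30,6],[35,1],[46,6],[49,0]]
[[4,1],[11,9],[18,5],[21,6],[26,9],[30,6],[35,1],[43,5],[45,1],[46,6],[49,0]]
[[4,1],[10,16],[19,5],[21,6],[26,9],[30,6],[35,1],[43,5],[45,1],[46,6],[49,0]]
[[0,18],[4,1],[10,16],[19,5],[21,6],[26,9],[30,6],[35,1],[43,5],[45,1],[46,6],[49,0]]
[[0,18],[4,1],[10,16],[19,10],[24,6],[26,9],[30,6],[35,1],[43,5],[45,1],[46,6],[49,0]]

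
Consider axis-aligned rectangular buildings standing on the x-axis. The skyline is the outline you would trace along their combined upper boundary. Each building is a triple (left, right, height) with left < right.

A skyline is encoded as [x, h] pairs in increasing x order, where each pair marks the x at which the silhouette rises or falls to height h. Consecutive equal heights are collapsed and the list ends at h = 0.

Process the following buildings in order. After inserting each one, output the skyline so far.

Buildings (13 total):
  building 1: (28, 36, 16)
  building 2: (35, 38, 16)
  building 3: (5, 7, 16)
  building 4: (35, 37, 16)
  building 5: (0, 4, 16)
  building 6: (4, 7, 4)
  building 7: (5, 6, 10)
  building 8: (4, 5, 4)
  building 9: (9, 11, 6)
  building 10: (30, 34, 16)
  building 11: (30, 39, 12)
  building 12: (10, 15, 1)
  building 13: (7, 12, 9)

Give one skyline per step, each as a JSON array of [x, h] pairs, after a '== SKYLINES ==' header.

== SKYLINES ==
[[28,16],[36,0]]
[[28,16],[38,0]]
[[5,16],[7,0],[28,16],[38,0]]
[[5,16],[7,0],[28,16],[38,0]]
[[0,16],[4,0],[5,16],[7,0],[28,16],[38,0]]
[[0,16],[4,4],[5,16],[7,0],[28,16],[38,0]]
[[0,16],[4,4],[5,16],[7,0],[28,16],[38,0]]
[[0,16],[4,4],[5,16],[7,0],[28,16],[38,0]]
[[0,16],[4,4],[5,16],[7,0],[9,6],[11,0],[28,16],[38,0]]
[[0,16],[4,4],[5,16],[7,0],[9,6],[11,0],[28,16],[38,0]]
[[0,16],[4,4],[5,16],[7,0],[9,6],[11,0],[28,16],[38,12],[39,0]]
[[0,16],[4,4],[5,16],[7,0],[9,6],[11,1],[15,0],[28,16],[38,12],[39,0]]
[[0,16],[4,4],[5,16],[7,9],[12,1],[15,0],[28,16],[38,12],[39,0]]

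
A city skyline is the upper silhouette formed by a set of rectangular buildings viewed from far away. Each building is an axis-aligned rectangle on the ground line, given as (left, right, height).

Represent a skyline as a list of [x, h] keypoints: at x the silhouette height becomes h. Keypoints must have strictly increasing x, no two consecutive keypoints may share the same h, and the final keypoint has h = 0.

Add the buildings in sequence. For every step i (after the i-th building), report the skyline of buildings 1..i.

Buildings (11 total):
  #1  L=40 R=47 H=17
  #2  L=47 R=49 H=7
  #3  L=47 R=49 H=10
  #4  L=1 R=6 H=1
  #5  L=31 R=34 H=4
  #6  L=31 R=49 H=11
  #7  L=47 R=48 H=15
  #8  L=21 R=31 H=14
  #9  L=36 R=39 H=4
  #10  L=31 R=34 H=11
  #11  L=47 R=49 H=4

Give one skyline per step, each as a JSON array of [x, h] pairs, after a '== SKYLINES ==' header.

== SKYLINES ==
[[40,17],[47,0]]
[[40,17],[47,7],[49,0]]
[[40,17],[47,10],[49,0]]
[[1,1],[6,0],[40,17],[47,10],[49,0]]
[[1,1],[6,0],[31,4],[34,0],[40,17],[47,10],[49,0]]
[[1,1],[6,0],[31,11],[40,17],[47,11],[49,0]]
[[1,1],[6,0],[31,11],[40,17],[47,15],[48,11],[49,0]]
[[1,1],[6,0],[21,14],[31,11],[40,17],[47,15],[48,11],[49,0]]
[[1,1],[6,0],[21,14],[31,11],[40,17],[47,15],[48,11],[49,0]]
[[1,1],[6,0],[21,14],[31,11],[40,17],[47,15],[48,11],[49,0]]
[[1,1],[6,0],[21,14],[31,11],[40,17],[47,15],[48,11],[49,0]]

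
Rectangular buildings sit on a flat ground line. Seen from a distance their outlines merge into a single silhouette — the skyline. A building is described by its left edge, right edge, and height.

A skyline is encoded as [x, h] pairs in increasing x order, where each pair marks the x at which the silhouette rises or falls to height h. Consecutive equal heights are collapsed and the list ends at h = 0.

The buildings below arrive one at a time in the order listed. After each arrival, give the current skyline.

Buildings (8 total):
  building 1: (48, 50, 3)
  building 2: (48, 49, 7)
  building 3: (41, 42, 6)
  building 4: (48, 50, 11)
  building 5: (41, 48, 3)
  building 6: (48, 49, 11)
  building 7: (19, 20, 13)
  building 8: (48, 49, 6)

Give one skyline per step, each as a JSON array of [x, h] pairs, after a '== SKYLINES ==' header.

== SKYLINES ==
[[48,3],[50,0]]
[[48,7],[49,3],[50,0]]
[[41,6],[42,0],[48,7],[49,3],[50,0]]
[[41,6],[42,0],[48,11],[50,0]]
[[41,6],[42,3],[48,11],[50,0]]
[[41,6],[42,3],[48,11],[50,0]]
[[19,13],[20,0],[41,6],[42,3],[48,11],[50,0]]
[[19,13],[20,0],[41,6],[42,3],[48,11],[50,0]]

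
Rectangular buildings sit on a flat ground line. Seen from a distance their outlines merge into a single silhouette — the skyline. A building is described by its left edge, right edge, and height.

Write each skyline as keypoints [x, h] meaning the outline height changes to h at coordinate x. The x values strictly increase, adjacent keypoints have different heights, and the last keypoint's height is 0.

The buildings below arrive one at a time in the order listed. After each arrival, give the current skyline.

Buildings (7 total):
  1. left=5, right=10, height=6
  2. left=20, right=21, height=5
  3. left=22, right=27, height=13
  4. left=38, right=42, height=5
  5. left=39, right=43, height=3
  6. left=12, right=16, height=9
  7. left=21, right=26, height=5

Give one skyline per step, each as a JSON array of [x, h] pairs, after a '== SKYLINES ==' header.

== SKYLINES ==
[[5,6],[10,0]]
[[5,6],[10,0],[20,5],[21,0]]
[[5,6],[10,0],[20,5],[21,0],[22,13],[27,0]]
[[5,6],[10,0],[20,5],[21,0],[22,13],[27,0],[38,5],[42,0]]
[[5,6],[10,0],[20,5],[21,0],[22,13],[27,0],[38,5],[42,3],[43,0]]
[[5,6],[10,0],[12,9],[16,0],[20,5],[21,0],[22,13],[27,0],[38,5],[42,3],[43,0]]
[[5,6],[10,0],[12,9],[16,0],[20,5],[22,13],[27,0],[38,5],[42,3],[43,0]]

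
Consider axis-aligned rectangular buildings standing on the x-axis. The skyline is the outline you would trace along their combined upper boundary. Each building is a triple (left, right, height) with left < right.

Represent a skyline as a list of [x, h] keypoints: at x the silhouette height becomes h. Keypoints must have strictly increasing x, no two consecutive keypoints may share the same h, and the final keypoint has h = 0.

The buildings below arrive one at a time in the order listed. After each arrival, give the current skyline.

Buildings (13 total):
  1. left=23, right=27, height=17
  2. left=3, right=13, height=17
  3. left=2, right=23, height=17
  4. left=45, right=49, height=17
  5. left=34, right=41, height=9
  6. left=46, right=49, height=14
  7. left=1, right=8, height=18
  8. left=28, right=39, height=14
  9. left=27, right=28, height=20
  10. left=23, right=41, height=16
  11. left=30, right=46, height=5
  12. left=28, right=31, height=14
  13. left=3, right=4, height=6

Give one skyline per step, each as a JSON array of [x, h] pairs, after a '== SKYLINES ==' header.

== SKYLINES ==
[[23,17],[27,0]]
[[3,17],[13,0],[23,17],[27,0]]
[[2,17],[27,0]]
[[2,17],[27,0],[45,17],[49,0]]
[[2,17],[27,0],[34,9],[41,0],[45,17],[49,0]]
[[2,17],[27,0],[34,9],[41,0],[45,17],[49,0]]
[[1,18],[8,17],[27,0],[34,9],[41,0],[45,17],[49,0]]
[[1,18],[8,17],[27,0],[28,14],[39,9],[41,0],[45,17],[49,0]]
[[1,18],[8,17],[27,20],[28,14],[39,9],[41,0],[45,17],[49,0]]
[[1,18],[8,17],[27,20],[28,16],[41,0],[45,17],[49,0]]
[[1,18],[8,17],[27,20],[28,16],[41,5],[45,17],[49,0]]
[[1,18],[8,17],[27,20],[28,16],[41,5],[45,17],[49,0]]
[[1,18],[8,17],[27,20],[28,16],[41,5],[45,17],[49,0]]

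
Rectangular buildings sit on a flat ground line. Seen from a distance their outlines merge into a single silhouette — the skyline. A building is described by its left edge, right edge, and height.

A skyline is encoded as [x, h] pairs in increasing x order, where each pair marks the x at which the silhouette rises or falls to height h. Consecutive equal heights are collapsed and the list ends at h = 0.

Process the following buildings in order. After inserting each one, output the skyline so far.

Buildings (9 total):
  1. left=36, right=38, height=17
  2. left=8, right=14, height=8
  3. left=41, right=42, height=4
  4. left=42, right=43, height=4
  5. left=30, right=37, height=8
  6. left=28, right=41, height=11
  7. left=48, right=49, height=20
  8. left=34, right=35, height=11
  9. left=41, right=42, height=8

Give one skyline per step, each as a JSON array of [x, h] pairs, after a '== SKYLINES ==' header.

== SKYLINES ==
[[36,17],[38,0]]
[[8,8],[14,0],[36,17],[38,0]]
[[8,8],[14,0],[36,17],[38,0],[41,4],[42,0]]
[[8,8],[14,0],[36,17],[38,0],[41,4],[43,0]]
[[8,8],[14,0],[30,8],[36,17],[38,0],[41,4],[43,0]]
[[8,8],[14,0],[28,11],[36,17],[38,11],[41,4],[43,0]]
[[8,8],[14,0],[28,11],[36,17],[38,11],[41,4],[43,0],[48,20],[49,0]]
[[8,8],[14,0],[28,11],[36,17],[38,11],[41,4],[43,0],[48,20],[49,0]]
[[8,8],[14,0],[28,11],[36,17],[38,11],[41,8],[42,4],[43,0],[48,20],[49,0]]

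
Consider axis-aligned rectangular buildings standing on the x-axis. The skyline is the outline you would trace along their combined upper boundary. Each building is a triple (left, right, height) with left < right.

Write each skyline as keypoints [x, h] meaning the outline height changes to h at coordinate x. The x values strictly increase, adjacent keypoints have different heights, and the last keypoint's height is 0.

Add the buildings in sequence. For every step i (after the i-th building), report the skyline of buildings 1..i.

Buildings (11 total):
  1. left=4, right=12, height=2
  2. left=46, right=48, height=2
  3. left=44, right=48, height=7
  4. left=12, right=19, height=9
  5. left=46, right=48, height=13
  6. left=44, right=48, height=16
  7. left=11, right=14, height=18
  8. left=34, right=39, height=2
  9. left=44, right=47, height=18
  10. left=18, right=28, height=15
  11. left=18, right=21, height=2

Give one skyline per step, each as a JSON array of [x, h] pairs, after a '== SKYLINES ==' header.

== SKYLINES ==
[[4,2],[12,0]]
[[4,2],[12,0],[46,2],[48,0]]
[[4,2],[12,0],[44,7],[48,0]]
[[4,2],[12,9],[19,0],[44,7],[48,0]]
[[4,2],[12,9],[19,0],[44,7],[46,13],[48,0]]
[[4,2],[12,9],[19,0],[44,16],[48,0]]
[[4,2],[11,18],[14,9],[19,0],[44,16],[48,0]]
[[4,2],[11,18],[14,9],[19,0],[34,2],[39,0],[44,16],[48,0]]
[[4,2],[11,18],[14,9],[19,0],[34,2],[39,0],[44,18],[47,16],[48,0]]
[[4,2],[11,18],[14,9],[18,15],[28,0],[34,2],[39,0],[44,18],[47,16],[48,0]]
[[4,2],[11,18],[14,9],[18,15],[28,0],[34,2],[39,0],[44,18],[47,16],[48,0]]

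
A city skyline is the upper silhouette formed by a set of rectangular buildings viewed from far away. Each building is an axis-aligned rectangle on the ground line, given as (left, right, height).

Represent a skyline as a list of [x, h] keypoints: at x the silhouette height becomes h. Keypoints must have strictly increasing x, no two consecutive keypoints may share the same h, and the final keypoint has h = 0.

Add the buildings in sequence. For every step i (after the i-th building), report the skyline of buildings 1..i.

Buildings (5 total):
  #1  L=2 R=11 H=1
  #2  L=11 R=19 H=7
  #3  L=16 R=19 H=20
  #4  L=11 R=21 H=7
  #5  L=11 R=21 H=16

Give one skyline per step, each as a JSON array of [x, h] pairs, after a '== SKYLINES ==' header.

== SKYLINES ==
[[2,1],[11,0]]
[[2,1],[11,7],[19,0]]
[[2,1],[11,7],[16,20],[19,0]]
[[2,1],[11,7],[16,20],[19,7],[21,0]]
[[2,1],[11,16],[16,20],[19,16],[21,0]]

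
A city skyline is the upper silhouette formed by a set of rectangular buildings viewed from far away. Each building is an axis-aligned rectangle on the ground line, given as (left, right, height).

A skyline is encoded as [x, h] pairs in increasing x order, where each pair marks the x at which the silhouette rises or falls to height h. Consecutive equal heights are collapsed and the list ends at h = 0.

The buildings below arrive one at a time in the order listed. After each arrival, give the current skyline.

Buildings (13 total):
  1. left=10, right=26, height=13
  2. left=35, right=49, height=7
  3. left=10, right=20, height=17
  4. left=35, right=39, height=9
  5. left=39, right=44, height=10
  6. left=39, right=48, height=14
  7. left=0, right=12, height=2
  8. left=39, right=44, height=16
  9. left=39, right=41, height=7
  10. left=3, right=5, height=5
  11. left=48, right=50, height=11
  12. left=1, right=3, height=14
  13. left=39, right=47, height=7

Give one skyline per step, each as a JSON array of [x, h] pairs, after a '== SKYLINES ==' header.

== SKYLINES ==
[[10,13],[26,0]]
[[10,13],[26,0],[35,7],[49,0]]
[[10,17],[20,13],[26,0],[35,7],[49,0]]
[[10,17],[20,13],[26,0],[35,9],[39,7],[49,0]]
[[10,17],[20,13],[26,0],[35,9],[39,10],[44,7],[49,0]]
[[10,17],[20,13],[26,0],[35,9],[39,14],[48,7],[49,0]]
[[0,2],[10,17],[20,13],[26,0],[35,9],[39,14],[48,7],[49,0]]
[[0,2],[10,17],[20,13],[26,0],[35,9],[39,16],[44,14],[48,7],[49,0]]
[[0,2],[10,17],[20,13],[26,0],[35,9],[39,16],[44,14],[48,7],[49,0]]
[[0,2],[3,5],[5,2],[10,17],[20,13],[26,0],[35,9],[39,16],[44,14],[48,7],[49,0]]
[[0,2],[3,5],[5,2],[10,17],[20,13],[26,0],[35,9],[39,16],[44,14],[48,11],[50,0]]
[[0,2],[1,14],[3,5],[5,2],[10,17],[20,13],[26,0],[35,9],[39,16],[44,14],[48,11],[50,0]]
[[0,2],[1,14],[3,5],[5,2],[10,17],[20,13],[26,0],[35,9],[39,16],[44,14],[48,11],[50,0]]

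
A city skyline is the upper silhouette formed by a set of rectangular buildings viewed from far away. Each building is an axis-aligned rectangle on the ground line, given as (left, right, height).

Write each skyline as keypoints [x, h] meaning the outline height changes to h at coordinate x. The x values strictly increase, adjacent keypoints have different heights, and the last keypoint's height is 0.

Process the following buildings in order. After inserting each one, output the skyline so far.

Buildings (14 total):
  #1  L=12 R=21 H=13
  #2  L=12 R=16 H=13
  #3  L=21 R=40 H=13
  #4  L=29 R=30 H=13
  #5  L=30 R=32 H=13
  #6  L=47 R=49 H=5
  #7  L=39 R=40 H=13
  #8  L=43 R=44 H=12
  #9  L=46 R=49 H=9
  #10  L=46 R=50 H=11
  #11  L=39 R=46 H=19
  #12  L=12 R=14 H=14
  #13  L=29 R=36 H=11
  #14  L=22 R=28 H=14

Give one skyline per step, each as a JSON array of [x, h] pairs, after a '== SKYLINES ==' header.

== SKYLINES ==
[[12,13],[21,0]]
[[12,13],[21,0]]
[[12,13],[40,0]]
[[12,13],[40,0]]
[[12,13],[40,0]]
[[12,13],[40,0],[47,5],[49,0]]
[[12,13],[40,0],[47,5],[49,0]]
[[12,13],[40,0],[43,12],[44,0],[47,5],[49,0]]
[[12,13],[40,0],[43,12],[44,0],[46,9],[49,0]]
[[12,13],[40,0],[43,12],[44,0],[46,11],[50,0]]
[[12,13],[39,19],[46,11],[50,0]]
[[12,14],[14,13],[39,19],[46,11],[50,0]]
[[12,14],[14,13],[39,19],[46,11],[50,0]]
[[12,14],[14,13],[22,14],[28,13],[39,19],[46,11],[50,0]]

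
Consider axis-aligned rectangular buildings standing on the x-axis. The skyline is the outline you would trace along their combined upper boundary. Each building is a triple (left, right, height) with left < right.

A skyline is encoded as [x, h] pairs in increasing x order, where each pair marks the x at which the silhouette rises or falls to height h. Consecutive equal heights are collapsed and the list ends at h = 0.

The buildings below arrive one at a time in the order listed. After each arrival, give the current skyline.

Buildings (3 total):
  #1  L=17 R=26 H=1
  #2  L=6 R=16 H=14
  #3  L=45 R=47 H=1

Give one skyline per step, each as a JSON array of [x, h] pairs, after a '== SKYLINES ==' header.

== SKYLINES ==
[[17,1],[26,0]]
[[6,14],[16,0],[17,1],[26,0]]
[[6,14],[16,0],[17,1],[26,0],[45,1],[47,0]]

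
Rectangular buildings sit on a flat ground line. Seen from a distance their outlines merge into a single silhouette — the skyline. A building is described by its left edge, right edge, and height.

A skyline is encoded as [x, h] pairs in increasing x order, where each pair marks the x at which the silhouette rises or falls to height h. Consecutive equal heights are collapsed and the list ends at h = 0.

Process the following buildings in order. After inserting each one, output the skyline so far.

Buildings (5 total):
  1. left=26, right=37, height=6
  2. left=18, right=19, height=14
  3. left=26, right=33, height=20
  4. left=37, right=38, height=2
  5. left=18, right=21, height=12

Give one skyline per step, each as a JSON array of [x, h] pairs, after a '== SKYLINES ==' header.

== SKYLINES ==
[[26,6],[37,0]]
[[18,14],[19,0],[26,6],[37,0]]
[[18,14],[19,0],[26,20],[33,6],[37,0]]
[[18,14],[19,0],[26,20],[33,6],[37,2],[38,0]]
[[18,14],[19,12],[21,0],[26,20],[33,6],[37,2],[38,0]]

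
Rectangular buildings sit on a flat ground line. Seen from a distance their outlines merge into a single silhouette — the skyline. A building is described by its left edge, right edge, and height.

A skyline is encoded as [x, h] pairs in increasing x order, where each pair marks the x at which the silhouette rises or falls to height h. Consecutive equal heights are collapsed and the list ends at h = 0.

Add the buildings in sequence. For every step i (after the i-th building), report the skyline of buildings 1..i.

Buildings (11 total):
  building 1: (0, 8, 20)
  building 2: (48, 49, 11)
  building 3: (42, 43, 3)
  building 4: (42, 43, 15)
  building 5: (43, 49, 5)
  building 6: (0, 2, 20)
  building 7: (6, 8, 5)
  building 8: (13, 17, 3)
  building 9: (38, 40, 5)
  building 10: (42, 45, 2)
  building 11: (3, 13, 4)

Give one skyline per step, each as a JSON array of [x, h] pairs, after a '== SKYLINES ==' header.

== SKYLINES ==
[[0,20],[8,0]]
[[0,20],[8,0],[48,11],[49,0]]
[[0,20],[8,0],[42,3],[43,0],[48,11],[49,0]]
[[0,20],[8,0],[42,15],[43,0],[48,11],[49,0]]
[[0,20],[8,0],[42,15],[43,5],[48,11],[49,0]]
[[0,20],[8,0],[42,15],[43,5],[48,11],[49,0]]
[[0,20],[8,0],[42,15],[43,5],[48,11],[49,0]]
[[0,20],[8,0],[13,3],[17,0],[42,15],[43,5],[48,11],[49,0]]
[[0,20],[8,0],[13,3],[17,0],[38,5],[40,0],[42,15],[43,5],[48,11],[49,0]]
[[0,20],[8,0],[13,3],[17,0],[38,5],[40,0],[42,15],[43,5],[48,11],[49,0]]
[[0,20],[8,4],[13,3],[17,0],[38,5],[40,0],[42,15],[43,5],[48,11],[49,0]]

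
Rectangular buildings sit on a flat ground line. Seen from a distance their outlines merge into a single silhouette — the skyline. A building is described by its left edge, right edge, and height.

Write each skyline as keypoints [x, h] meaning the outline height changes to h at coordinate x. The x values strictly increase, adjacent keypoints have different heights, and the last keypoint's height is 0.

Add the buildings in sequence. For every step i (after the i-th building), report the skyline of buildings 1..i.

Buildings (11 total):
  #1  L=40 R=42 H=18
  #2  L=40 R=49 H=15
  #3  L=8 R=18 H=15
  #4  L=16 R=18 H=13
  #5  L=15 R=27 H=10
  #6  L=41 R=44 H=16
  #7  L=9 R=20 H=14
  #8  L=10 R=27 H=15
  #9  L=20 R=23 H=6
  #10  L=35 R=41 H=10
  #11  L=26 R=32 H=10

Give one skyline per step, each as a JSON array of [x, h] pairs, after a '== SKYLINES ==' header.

== SKYLINES ==
[[40,18],[42,0]]
[[40,18],[42,15],[49,0]]
[[8,15],[18,0],[40,18],[42,15],[49,0]]
[[8,15],[18,0],[40,18],[42,15],[49,0]]
[[8,15],[18,10],[27,0],[40,18],[42,15],[49,0]]
[[8,15],[18,10],[27,0],[40,18],[42,16],[44,15],[49,0]]
[[8,15],[18,14],[20,10],[27,0],[40,18],[42,16],[44,15],[49,0]]
[[8,15],[27,0],[40,18],[42,16],[44,15],[49,0]]
[[8,15],[27,0],[40,18],[42,16],[44,15],[49,0]]
[[8,15],[27,0],[35,10],[40,18],[42,16],[44,15],[49,0]]
[[8,15],[27,10],[32,0],[35,10],[40,18],[42,16],[44,15],[49,0]]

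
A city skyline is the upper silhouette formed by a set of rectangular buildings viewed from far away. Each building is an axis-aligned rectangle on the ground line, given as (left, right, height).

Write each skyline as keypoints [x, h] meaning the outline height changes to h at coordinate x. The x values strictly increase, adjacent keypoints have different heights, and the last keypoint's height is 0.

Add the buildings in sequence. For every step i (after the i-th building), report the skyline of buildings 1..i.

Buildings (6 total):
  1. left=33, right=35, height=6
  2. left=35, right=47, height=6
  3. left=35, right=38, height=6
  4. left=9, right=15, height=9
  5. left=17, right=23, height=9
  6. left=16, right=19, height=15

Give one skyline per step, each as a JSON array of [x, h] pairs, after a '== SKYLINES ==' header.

== SKYLINES ==
[[33,6],[35,0]]
[[33,6],[47,0]]
[[33,6],[47,0]]
[[9,9],[15,0],[33,6],[47,0]]
[[9,9],[15,0],[17,9],[23,0],[33,6],[47,0]]
[[9,9],[15,0],[16,15],[19,9],[23,0],[33,6],[47,0]]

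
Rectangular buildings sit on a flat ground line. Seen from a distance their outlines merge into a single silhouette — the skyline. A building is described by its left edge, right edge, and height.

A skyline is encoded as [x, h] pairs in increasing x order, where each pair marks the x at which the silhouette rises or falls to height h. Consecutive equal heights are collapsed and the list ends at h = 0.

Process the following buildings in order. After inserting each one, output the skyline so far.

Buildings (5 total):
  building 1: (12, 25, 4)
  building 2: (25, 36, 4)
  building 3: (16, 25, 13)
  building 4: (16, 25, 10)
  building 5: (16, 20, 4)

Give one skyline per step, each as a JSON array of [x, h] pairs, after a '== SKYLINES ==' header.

== SKYLINES ==
[[12,4],[25,0]]
[[12,4],[36,0]]
[[12,4],[16,13],[25,4],[36,0]]
[[12,4],[16,13],[25,4],[36,0]]
[[12,4],[16,13],[25,4],[36,0]]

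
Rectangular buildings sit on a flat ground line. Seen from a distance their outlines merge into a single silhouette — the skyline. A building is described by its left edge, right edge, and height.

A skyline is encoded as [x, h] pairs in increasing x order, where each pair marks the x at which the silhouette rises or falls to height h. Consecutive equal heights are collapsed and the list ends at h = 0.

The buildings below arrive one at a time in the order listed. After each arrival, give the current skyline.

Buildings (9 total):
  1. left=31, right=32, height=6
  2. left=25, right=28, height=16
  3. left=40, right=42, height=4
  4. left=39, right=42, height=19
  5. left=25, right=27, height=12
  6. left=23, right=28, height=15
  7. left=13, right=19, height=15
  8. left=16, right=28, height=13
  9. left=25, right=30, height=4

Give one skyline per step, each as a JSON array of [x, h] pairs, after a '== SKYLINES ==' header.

== SKYLINES ==
[[31,6],[32,0]]
[[25,16],[28,0],[31,6],[32,0]]
[[25,16],[28,0],[31,6],[32,0],[40,4],[42,0]]
[[25,16],[28,0],[31,6],[32,0],[39,19],[42,0]]
[[25,16],[28,0],[31,6],[32,0],[39,19],[42,0]]
[[23,15],[25,16],[28,0],[31,6],[32,0],[39,19],[42,0]]
[[13,15],[19,0],[23,15],[25,16],[28,0],[31,6],[32,0],[39,19],[42,0]]
[[13,15],[19,13],[23,15],[25,16],[28,0],[31,6],[32,0],[39,19],[42,0]]
[[13,15],[19,13],[23,15],[25,16],[28,4],[30,0],[31,6],[32,0],[39,19],[42,0]]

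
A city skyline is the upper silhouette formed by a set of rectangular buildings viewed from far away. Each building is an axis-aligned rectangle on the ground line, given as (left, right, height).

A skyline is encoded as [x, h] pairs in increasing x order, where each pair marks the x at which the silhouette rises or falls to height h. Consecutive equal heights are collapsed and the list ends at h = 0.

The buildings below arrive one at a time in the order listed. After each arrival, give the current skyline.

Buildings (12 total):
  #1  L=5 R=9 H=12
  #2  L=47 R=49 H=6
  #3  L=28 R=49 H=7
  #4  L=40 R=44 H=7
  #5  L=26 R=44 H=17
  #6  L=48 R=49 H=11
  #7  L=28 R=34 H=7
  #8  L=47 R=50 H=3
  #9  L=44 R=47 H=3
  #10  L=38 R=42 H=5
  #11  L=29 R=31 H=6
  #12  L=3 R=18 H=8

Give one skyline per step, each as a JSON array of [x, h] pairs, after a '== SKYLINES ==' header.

== SKYLINES ==
[[5,12],[9,0]]
[[5,12],[9,0],[47,6],[49,0]]
[[5,12],[9,0],[28,7],[49,0]]
[[5,12],[9,0],[28,7],[49,0]]
[[5,12],[9,0],[26,17],[44,7],[49,0]]
[[5,12],[9,0],[26,17],[44,7],[48,11],[49,0]]
[[5,12],[9,0],[26,17],[44,7],[48,11],[49,0]]
[[5,12],[9,0],[26,17],[44,7],[48,11],[49,3],[50,0]]
[[5,12],[9,0],[26,17],[44,7],[48,11],[49,3],[50,0]]
[[5,12],[9,0],[26,17],[44,7],[48,11],[49,3],[50,0]]
[[5,12],[9,0],[26,17],[44,7],[48,11],[49,3],[50,0]]
[[3,8],[5,12],[9,8],[18,0],[26,17],[44,7],[48,11],[49,3],[50,0]]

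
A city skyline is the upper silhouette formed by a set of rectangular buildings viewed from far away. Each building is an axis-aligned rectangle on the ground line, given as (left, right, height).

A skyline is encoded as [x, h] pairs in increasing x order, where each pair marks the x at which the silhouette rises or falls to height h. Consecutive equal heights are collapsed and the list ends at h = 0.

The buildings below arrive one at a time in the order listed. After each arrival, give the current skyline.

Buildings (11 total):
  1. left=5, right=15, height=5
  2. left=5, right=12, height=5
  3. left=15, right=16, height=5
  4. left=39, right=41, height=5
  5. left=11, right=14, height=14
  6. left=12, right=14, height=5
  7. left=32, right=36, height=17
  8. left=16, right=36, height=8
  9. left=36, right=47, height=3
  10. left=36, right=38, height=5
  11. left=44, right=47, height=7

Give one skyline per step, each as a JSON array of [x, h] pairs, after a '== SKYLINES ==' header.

== SKYLINES ==
[[5,5],[15,0]]
[[5,5],[15,0]]
[[5,5],[16,0]]
[[5,5],[16,0],[39,5],[41,0]]
[[5,5],[11,14],[14,5],[16,0],[39,5],[41,0]]
[[5,5],[11,14],[14,5],[16,0],[39,5],[41,0]]
[[5,5],[11,14],[14,5],[16,0],[32,17],[36,0],[39,5],[41,0]]
[[5,5],[11,14],[14,5],[16,8],[32,17],[36,0],[39,5],[41,0]]
[[5,5],[11,14],[14,5],[16,8],[32,17],[36,3],[39,5],[41,3],[47,0]]
[[5,5],[11,14],[14,5],[16,8],[32,17],[36,5],[38,3],[39,5],[41,3],[47,0]]
[[5,5],[11,14],[14,5],[16,8],[32,17],[36,5],[38,3],[39,5],[41,3],[44,7],[47,0]]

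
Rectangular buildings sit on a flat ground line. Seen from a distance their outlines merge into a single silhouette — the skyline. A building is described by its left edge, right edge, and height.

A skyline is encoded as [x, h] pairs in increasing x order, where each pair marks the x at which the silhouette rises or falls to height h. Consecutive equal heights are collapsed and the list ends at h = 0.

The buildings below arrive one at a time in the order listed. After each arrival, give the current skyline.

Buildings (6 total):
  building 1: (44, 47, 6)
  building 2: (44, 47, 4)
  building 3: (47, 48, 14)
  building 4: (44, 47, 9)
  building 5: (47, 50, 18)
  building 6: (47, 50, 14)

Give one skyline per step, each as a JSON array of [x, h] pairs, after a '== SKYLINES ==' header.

== SKYLINES ==
[[44,6],[47,0]]
[[44,6],[47,0]]
[[44,6],[47,14],[48,0]]
[[44,9],[47,14],[48,0]]
[[44,9],[47,18],[50,0]]
[[44,9],[47,18],[50,0]]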